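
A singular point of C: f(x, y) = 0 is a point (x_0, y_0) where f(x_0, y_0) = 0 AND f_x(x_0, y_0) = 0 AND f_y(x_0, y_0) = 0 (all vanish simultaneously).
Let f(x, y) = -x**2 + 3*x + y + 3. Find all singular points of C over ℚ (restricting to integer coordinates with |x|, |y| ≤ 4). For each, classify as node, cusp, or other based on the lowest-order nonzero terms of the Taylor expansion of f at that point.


No singular points in the scanned grid; C is smooth there.

Compute partial derivatives:
  f_x = 3 - 2*x.
  f_y = 1.
f_y = 1 is a nonzero constant, so f_y never vanishes: no point (x, y) can satisfy f = f_x = f_y = 0. In particular no (x, y) ∈ {−4, ..., 4}² is singular; the curve is smooth.


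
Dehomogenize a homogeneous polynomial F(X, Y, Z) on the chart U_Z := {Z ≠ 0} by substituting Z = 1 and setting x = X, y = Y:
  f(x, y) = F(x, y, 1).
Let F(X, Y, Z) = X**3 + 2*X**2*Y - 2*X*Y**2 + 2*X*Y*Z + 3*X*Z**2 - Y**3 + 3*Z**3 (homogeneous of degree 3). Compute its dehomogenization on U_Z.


f(x, y) = x**3 + 2*x**2*y - 2*x*y**2 + 2*x*y + 3*x - y**3 + 3

On U_Z we set Z = 1. Each monomial c·X^i·Y^j·Z^k in F becomes c·x^i·y^j·1^k = c·x^i·y^j.
Substituting Z = 1: F(X, Y, 1) = x**3 + 2*x**2*y - 2*x*y**2 + 2*x*y + 3*x - y**3 + 3.
Note: deg(f) ≤ deg(F) = 3; strict inequality happens when F is divisible by Z (lost terms).


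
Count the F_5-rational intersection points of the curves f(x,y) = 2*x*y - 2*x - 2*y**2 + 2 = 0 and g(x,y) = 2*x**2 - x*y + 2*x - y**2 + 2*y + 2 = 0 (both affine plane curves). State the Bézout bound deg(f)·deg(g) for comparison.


Common zeros: {(3, 2)}; count = 1; Bézout bound = 4.

deg(f) = 2, deg(g) = 2, so Bézout bound = 4.
Scan x ∈ F_5. For each x, list the y ∈ F_5 with f(x, y) ≡ 0 and those with g(x, y) ≡ 0 (mod 5); the common zeros in that column are the intersection.
  x = 0: f ≡ 0 at y ∈ {1, 4}; g ≡ 0 at y ∈ ∅; common: ∅.
  x = 1: f ≡ 0 at y ∈ {0, 1}; g ≡ 0 at y ∈ {3}; common: ∅.
  x = 2: f ≡ 0 at y ∈ {1}; g ≡ 0 at y ∈ {2, 3}; common: ∅.
  x = 3: f ≡ 0 at y ∈ {1, 2}; g ≡ 0 at y ∈ {2}; common: {2}.
  x = 4: f ≡ 0 at y ∈ {1, 3}; g ≡ 0 at y ∈ ∅; common: ∅.
Collecting: common zeros = {(3, 2)}, so the count is 1.
Comparison with the Bézout bound: 1 ≤ 4 = deg(f)·deg(g), as expected for curves with no common component (the affine F_5-count falls short of the bound because intersections may lie at infinity, over extension fields, or carry multiplicity).


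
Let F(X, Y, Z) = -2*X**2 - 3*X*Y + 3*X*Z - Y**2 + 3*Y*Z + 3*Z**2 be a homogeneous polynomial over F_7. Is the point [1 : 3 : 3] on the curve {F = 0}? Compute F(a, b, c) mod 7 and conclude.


F(1,3,3) ≡ 1 (mod 7); P is NOT on the curve.

Evaluate F(1, 3, 3) term-by-term (mod 7).
  -2*X**2 ↦ -2·1·1·1 = -2
  -3*X*Y ↦ -3·1·3·1 = -9
  3*X*Z ↦ 3·1·1·3 = 9
  -Y**2 ↦ -1·1·9·1 = -9
  3*Y*Z ↦ 3·1·3·3 = 27
  3*Z**2 ↦ 3·1·1·9 = 27
Sum: F(1, 3, 3) = (-2) + (-9) + (9) + (-9) + (27) + (27) = 43.
Reducing mod 7: 43 ≡ 1 (mod 7).
Since F(a, b, c) ≡ 1 ≠ 0 (mod 7), P does NOT lie on the curve.


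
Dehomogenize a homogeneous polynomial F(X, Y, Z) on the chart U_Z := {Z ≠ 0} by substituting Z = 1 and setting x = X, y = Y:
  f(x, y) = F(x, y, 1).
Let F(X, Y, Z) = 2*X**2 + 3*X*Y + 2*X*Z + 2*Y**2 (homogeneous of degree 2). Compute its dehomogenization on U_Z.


f(x, y) = 2*x**2 + 3*x*y + 2*x + 2*y**2

On U_Z we set Z = 1. Each monomial c·X^i·Y^j·Z^k in F becomes c·x^i·y^j·1^k = c·x^i·y^j.
Substituting Z = 1: F(X, Y, 1) = 2*x**2 + 3*x*y + 2*x + 2*y**2.
Note: deg(f) ≤ deg(F) = 2; strict inequality happens when F is divisible by Z (lost terms).


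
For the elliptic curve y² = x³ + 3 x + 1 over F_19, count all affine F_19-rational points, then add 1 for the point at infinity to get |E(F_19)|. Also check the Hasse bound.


Affine points = {(0, 1), (0, 18), (1, 9), (1, 10), (4, 1), (4, 18), (6, 8), (6, 11), (7, 2), (7, 17), (8, 9), (8, 10), (9, 4), (9, 15), (10, 9), (10, 10), (11, 4), (11, 15), (12, 6), (12, 13), (15, 1), (15, 18), (17, 5), (17, 14), (18, 4), (18, 15)}; affine count = 26; |E(F_19)| = 27.

Discriminant check: Δ ∝ 4a³ + 27b² = 4·3³ + 27·1² = 4·27 + 27·1 ≡ 2 (mod 19). Nonzero ⇒ E is nonsingular.
For each x ∈ F_19, compute rhs = x³ + 3·x + 1 mod 19, then count y ∈ F_19 with y² ≡ rhs.
  x = 0: rhs = 1, matching y values: 1, 18 (2 points).
  x = 1: rhs = 5, matching y values: 9, 10 (2 points).
  x = 2: rhs = 15, matching y values: none (0 points).
  x = 3: rhs = 18, matching y values: none (0 points).
  x = 4: rhs = 1, matching y values: 1, 18 (2 points).
  x = 5: rhs = 8, matching y values: none (0 points).
  x = 6: rhs = 7, matching y values: 8, 11 (2 points).
  x = 7: rhs = 4, matching y values: 2, 17 (2 points).
  x = 8: rhs = 5, matching y values: 9, 10 (2 points).
  x = 9: rhs = 16, matching y values: 4, 15 (2 points).
  x = 10: rhs = 5, matching y values: 9, 10 (2 points).
  x = 11: rhs = 16, matching y values: 4, 15 (2 points).
  x = 12: rhs = 17, matching y values: 6, 13 (2 points).
  x = 13: rhs = 14, matching y values: none (0 points).
  x = 14: rhs = 13, matching y values: none (0 points).
  x = 15: rhs = 1, matching y values: 1, 18 (2 points).
  x = 16: rhs = 3, matching y values: none (0 points).
  x = 17: rhs = 6, matching y values: 5, 14 (2 points).
  x = 18: rhs = 16, matching y values: 4, 15 (2 points).
Total affine count: 26.
Full point count |E(F_19)| = 26 + 1 = 27.
Hasse bound: |27 − (19+1)| = |7| = 7 ≤ 2√19 ≈ 8.7178 ✓.


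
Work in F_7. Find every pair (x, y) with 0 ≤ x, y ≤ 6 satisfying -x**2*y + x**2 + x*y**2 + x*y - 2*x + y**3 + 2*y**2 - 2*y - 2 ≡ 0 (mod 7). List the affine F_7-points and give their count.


Affine F_7-points: {(2, 2), (2, 3), (2, 5), (3, 3), (5, 5)}; count = 5.

For each of the 49 pairs (x, y) ∈ F_7², evaluate f(x, y) mod 7. Record the zeros.
  x = 0: [0↦5, 1↦6, 2↦3, 3↦2, 4↦2, 5↦2, 6↦1]  zeros at y ∈ ∅
  x = 1: [0↦4, 1↦6, 2↦6, 3↦3, 4↦3, 5↦5, 6↦1]  zeros at y ∈ ∅
  x = 2: [0↦5, 1↦6, 2↦0, 3↦0, 4↦5, 5↦0, 6↦5]  zeros at y ∈ {2, 3, 5}
  x = 3: [0↦1, 1↦6, 2↦6, 3↦0, 4↦1, 5↦1, 6↦6]  zeros at y ∈ {3}
  x = 4: [0↦6, 1↦6, 2↦3, 3↦3, 4↦5, 5↦1, 6↦4]  zeros at y ∈ ∅
  x = 5: [0↦6, 1↦6, 2↦5, 3↦2, 4↦3, 5↦0, 6↦6]  zeros at y ∈ {5}
  x = 6: [0↦1, 1↦6, 2↦5, 3↦4, 4↦2, 5↦5, 6↦5]  zeros at y ∈ ∅
Collecting zeros: affine points = {(2, 2), (2, 3), (2, 5), (3, 3), (5, 5)}.
Total count |C(F_7)_aff| = 5.


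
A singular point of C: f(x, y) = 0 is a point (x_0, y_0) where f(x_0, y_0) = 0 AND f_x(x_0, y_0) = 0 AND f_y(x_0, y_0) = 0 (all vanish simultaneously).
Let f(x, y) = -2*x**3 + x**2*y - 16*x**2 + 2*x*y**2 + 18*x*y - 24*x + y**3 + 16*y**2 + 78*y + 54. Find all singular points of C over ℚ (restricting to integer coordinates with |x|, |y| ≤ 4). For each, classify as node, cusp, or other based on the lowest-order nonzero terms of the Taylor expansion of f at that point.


Singular points: {(-3, -3)}; classification: node.

Compute partial derivatives:
  f_x = -6*x**2 + 2*x*y - 32*x + 2*y**2 + 18*y - 24.
  f_y = x**2 + 4*x*y + 18*x + 3*y**2 + 32*y + 78.
Scan x_0 ∈ {−4, ..., 4}. For each x_0, f_y(x_0, y) is a polynomial in y; find its integer roots y ∈ {−4, ..., 4}, then test f_x and f at those candidates.
  x = -4: f_y(-4, y) = 3*y**2 + 16*y + 22; no integer root y with |y| ≤ 4.
  x = -3: f_y(-3, y) = 3*y**2 + 20*y + 33; vanishes at y ∈ {-3}. (-3, -3): f_x = 0, f = 0 — SINGULAR.
  x = -2: f_y(-2, y) = 3*y**2 + 24*y + 46; no integer root y with |y| ≤ 4.
  x = -1: f_y(-1, y) = 3*y**2 + 28*y + 61; no integer root y with |y| ≤ 4.
  x = 0: f_y(0, y) = 3*y**2 + 32*y + 78; no integer root y with |y| ≤ 4.
  x = 1: f_y(1, y) = 3*y**2 + 36*y + 97; no integer root y with |y| ≤ 4.
  x = 2: f_y(2, y) = 3*y**2 + 40*y + 118; no integer root y with |y| ≤ 4.
  x = 3: f_y(3, y) = 3*y**2 + 44*y + 141; no integer root y with |y| ≤ 4.
  x = 4: f_y(4, y) = 3*y**2 + 48*y + 166; no integer root y with |y| ≤ 4.
Only singular point on the grid: (-3, -3).
Classify: substitute x = -3 + u, y = -3 + v and expand: f = -2*u**3 + u**2*v - u**2 + 2*u*v**2 + v**3 + v**2.
No constant or linear terms (consistent with a singular point). Quadratic part: -u**2 + v**2. Cubic part: -2*u**3 + u**2*v + 2*u*v**2 + v**3.
The quadratic part v**2 - u**2 = (v − u)(v + u) splits into two distinct linear factors, so there are two distinct tangent lines y − -3 = ±(x − -3) — this is a node (ordinary double point).
Classification: node.


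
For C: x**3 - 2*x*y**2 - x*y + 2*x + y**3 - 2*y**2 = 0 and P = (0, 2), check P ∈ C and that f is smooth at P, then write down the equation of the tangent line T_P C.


Tangent line at P: -8*x + 4*y - 8 = 0.

Step 1: f(0, 2) = 0, so P lies on C.
Step 2: partial derivatives
  f_x(x, y) = 3*x**2 - 2*y**2 - y + 2, f_y(x, y) = -4*x*y - x + 3*y**2 - 4*y.
  f_x(P) = -8, f_y(P) = 4 (gradient nonzero, so P is smooth).
Step 3: tangent line at P: -8·(x − 0) + 4·(y − 2) = 0.
Expanding: -8*x + 4*y - 8 = 0.


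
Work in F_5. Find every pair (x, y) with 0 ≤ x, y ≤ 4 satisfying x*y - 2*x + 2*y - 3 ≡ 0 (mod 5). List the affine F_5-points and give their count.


Affine F_5-points: {(0, 4), (1, 0), (2, 3), (4, 1)}; count = 4.

For each of the 25 pairs (x, y) ∈ F_5², evaluate f(x, y) mod 5. Record the zeros.
  x = 0: [0↦2, 1↦4, 2↦1, 3↦3, 4↦0]  zeros at y ∈ {4}
  x = 1: [0↦0, 1↦3, 2↦1, 3↦4, 4↦2]  zeros at y ∈ {0}
  x = 2: [0↦3, 1↦2, 2↦1, 3↦0, 4↦4]  zeros at y ∈ {3}
  x = 3: [0↦1, 1↦1, 2↦1, 3↦1, 4↦1]  zeros at y ∈ ∅
  x = 4: [0↦4, 1↦0, 2↦1, 3↦2, 4↦3]  zeros at y ∈ {1}
Collecting zeros: affine points = {(0, 4), (1, 0), (2, 3), (4, 1)}.
Total count |C(F_5)_aff| = 4.


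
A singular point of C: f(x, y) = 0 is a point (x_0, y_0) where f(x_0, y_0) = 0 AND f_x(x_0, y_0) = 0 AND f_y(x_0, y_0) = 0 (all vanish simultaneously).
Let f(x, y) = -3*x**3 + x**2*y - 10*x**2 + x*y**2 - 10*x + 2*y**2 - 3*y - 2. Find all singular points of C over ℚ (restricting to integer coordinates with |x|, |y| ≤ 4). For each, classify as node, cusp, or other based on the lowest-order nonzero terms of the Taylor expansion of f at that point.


Singular points: {(-1, 1)}; classification: cusp.

Compute partial derivatives:
  f_x = -9*x**2 + 2*x*y - 20*x + y**2 - 10.
  f_y = x**2 + 2*x*y + 4*y - 3.
Scan x_0 ∈ {−4, ..., 4}. For each x_0, f_y(x_0, y) is a polynomial in y; find its integer roots y ∈ {−4, ..., 4}, then test f_x and f at those candidates.
  x = -4: f_y(-4, y) = 13 - 4*y; no integer root y with |y| ≤ 4.
  x = -3: f_y(-3, y) = 6 - 2*y; vanishes at y ∈ {3}. (-3, 3): f_x = -40 ≠ 0.
  x = -2: f_y(-2, y) = 1; no integer root y with |y| ≤ 4.
  x = -1: f_y(-1, y) = 2*y - 2; vanishes at y ∈ {1}. (-1, 1): f_x = 0, f = 0 — SINGULAR.
  x = 0: f_y(0, y) = 4*y - 3; no integer root y with |y| ≤ 4.
  x = 1: f_y(1, y) = 6*y - 2; no integer root y with |y| ≤ 4.
  x = 2: f_y(2, y) = 8*y + 1; no integer root y with |y| ≤ 4.
  x = 3: f_y(3, y) = 10*y + 6; no integer root y with |y| ≤ 4.
  x = 4: f_y(4, y) = 12*y + 13; no integer root y with |y| ≤ 4.
Only singular point on the grid: (-1, 1).
Classify: substitute x = -1 + u, y = 1 + v and expand: f = -3*u**3 + u**2*v + u*v**2 + v**2.
No constant or linear terms (consistent with a singular point). Quadratic part: v**2. Cubic part: -3*u**3 + u**2*v + u*v**2.
The quadratic part v**2 is a perfect square, so there is a single (double) tangent line v = 0, i.e. y = 1. Restricting the cubic part to that line (v = 0) leaves -3*u**3 ≠ 0, so f is not divisible by v and the branch is v² ≈ 3*u**3 to lowest order — this is a cusp.
Classification: cusp.


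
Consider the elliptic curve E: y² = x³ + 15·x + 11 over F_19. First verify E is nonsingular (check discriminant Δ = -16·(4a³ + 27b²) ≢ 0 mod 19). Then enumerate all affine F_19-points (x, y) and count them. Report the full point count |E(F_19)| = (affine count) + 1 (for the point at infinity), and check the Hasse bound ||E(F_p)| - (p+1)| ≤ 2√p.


Affine points = {(0, 7), (0, 12), (2, 7), (2, 12), (3, 8), (3, 11), (8, 4), (8, 15), (9, 1), (9, 18), (11, 5), (11, 14), (12, 0), (13, 3), (13, 16), (14, 1), (14, 18), (15, 1), (15, 18), (17, 7), (17, 12)}; affine count = 21; |E(F_19)| = 22.

Discriminant check: Δ ∝ 4a³ + 27b² = 4·15³ + 27·11² = 4·3375 + 27·121 ≡ 9 (mod 19). Nonzero ⇒ E is nonsingular.
For each x ∈ F_19, compute rhs = x³ + 15·x + 11 mod 19, then count y ∈ F_19 with y² ≡ rhs.
  x = 0: rhs = 11, matching y values: 7, 12 (2 points).
  x = 1: rhs = 8, matching y values: none (0 points).
  x = 2: rhs = 11, matching y values: 7, 12 (2 points).
  x = 3: rhs = 7, matching y values: 8, 11 (2 points).
  x = 4: rhs = 2, matching y values: none (0 points).
  x = 5: rhs = 2, matching y values: none (0 points).
  x = 6: rhs = 13, matching y values: none (0 points).
  x = 7: rhs = 3, matching y values: none (0 points).
  x = 8: rhs = 16, matching y values: 4, 15 (2 points).
  x = 9: rhs = 1, matching y values: 1, 18 (2 points).
  x = 10: rhs = 2, matching y values: none (0 points).
  x = 11: rhs = 6, matching y values: 5, 14 (2 points).
  x = 12: rhs = 0, matching y values: 0 (1 points).
  x = 13: rhs = 9, matching y values: 3, 16 (2 points).
  x = 14: rhs = 1, matching y values: 1, 18 (2 points).
  x = 15: rhs = 1, matching y values: 1, 18 (2 points).
  x = 16: rhs = 15, matching y values: none (0 points).
  x = 17: rhs = 11, matching y values: 7, 12 (2 points).
  x = 18: rhs = 14, matching y values: none (0 points).
Total affine count: 21.
Full point count |E(F_19)| = 21 + 1 = 22.
Hasse bound: |22 − (19+1)| = |2| = 2 ≤ 2√19 ≈ 8.7178 ✓.


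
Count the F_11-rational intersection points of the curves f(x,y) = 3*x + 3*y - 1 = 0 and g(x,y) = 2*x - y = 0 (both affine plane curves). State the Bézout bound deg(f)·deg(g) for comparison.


Common zeros: {(5, 10)}; count = 1; Bézout bound = 1.

deg(f) = 1, deg(g) = 1, so Bézout bound = 1.
Scan x ∈ F_11. For each x, list the y ∈ F_11 with f(x, y) ≡ 0 and those with g(x, y) ≡ 0 (mod 11); the common zeros in that column are the intersection.
  x = 0: f ≡ 0 at y ∈ {4}; g ≡ 0 at y ∈ {0}; common: ∅.
  x = 1: f ≡ 0 at y ∈ {3}; g ≡ 0 at y ∈ {2}; common: ∅.
  x = 2: f ≡ 0 at y ∈ {2}; g ≡ 0 at y ∈ {4}; common: ∅.
  x = 3: f ≡ 0 at y ∈ {1}; g ≡ 0 at y ∈ {6}; common: ∅.
  x = 4: f ≡ 0 at y ∈ {0}; g ≡ 0 at y ∈ {8}; common: ∅.
  x = 5: f ≡ 0 at y ∈ {10}; g ≡ 0 at y ∈ {10}; common: {10}.
  x = 6: f ≡ 0 at y ∈ {9}; g ≡ 0 at y ∈ {1}; common: ∅.
  x = 7: f ≡ 0 at y ∈ {8}; g ≡ 0 at y ∈ {3}; common: ∅.
  x = 8: f ≡ 0 at y ∈ {7}; g ≡ 0 at y ∈ {5}; common: ∅.
  x = 9: f ≡ 0 at y ∈ {6}; g ≡ 0 at y ∈ {7}; common: ∅.
  x = 10: f ≡ 0 at y ∈ {5}; g ≡ 0 at y ∈ {9}; common: ∅.
Collecting: common zeros = {(5, 10)}, so the count is 1.
Comparison with the Bézout bound: 1 ≤ 1 = deg(f)·deg(g), as expected for curves with no common component (the bound is attained).


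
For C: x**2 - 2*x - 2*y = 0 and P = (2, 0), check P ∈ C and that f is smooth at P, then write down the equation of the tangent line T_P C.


Tangent line at P: 2*x - 2*y - 4 = 0.

Step 1: f(2, 0) = 0, so P lies on C.
Step 2: partial derivatives
  f_x(x, y) = 2*x - 2, f_y(x, y) = -2.
  f_x(P) = 2, f_y(P) = -2 (gradient nonzero, so P is smooth).
Step 3: tangent line at P: 2·(x − 2) + -2·(y − 0) = 0.
Expanding: 2*x - 2*y - 4 = 0.


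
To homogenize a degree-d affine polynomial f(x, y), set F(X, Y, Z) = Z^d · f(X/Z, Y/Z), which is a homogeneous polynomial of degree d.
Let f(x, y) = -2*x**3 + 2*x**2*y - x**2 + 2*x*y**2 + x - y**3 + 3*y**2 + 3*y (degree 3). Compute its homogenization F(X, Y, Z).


F(X, Y, Z) = -2*X**3 + 2*X**2*Y - X**2*Z + 2*X*Y**2 + X*Z**2 - Y**3 + 3*Y**2*Z + 3*Y*Z**2

deg(f) = 3.
Substitute x = X/Z, y = Y/Z into f, then multiply by Z^3.
  monomial -2·x^3·y^0 ↦ -2·X^3·Y^0·Z^0.
  monomial 2·x^2·y^1 ↦ 2·X^2·Y^1·Z^0.
  monomial -1·x^2·y^0 ↦ -1·X^2·Y^0·Z^1.
  monomial 2·x^1·y^2 ↦ 2·X^1·Y^2·Z^0.
  monomial 1·x^1·y^0 ↦ 1·X^1·Y^0·Z^2.
  monomial -1·x^0·y^3 ↦ -1·X^0·Y^3·Z^0.
  monomial 3·x^0·y^2 ↦ 3·X^0·Y^2·Z^1.
  monomial 3·x^0·y^1 ↦ 3·X^0·Y^1·Z^2.
Collecting: F(X, Y, Z) = -2*X**3 + 2*X**2*Y - X**2*Z + 2*X*Y**2 + X*Z**2 - Y**3 + 3*Y**2*Z + 3*Y*Z**2.


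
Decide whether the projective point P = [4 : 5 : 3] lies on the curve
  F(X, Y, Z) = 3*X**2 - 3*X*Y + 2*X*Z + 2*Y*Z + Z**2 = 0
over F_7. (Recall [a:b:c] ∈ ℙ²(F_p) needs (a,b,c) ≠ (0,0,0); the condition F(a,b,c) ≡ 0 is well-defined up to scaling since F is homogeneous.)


F(4,5,3) ≡ 2 (mod 7); P is NOT on the curve.

Evaluate F(4, 5, 3) term-by-term (mod 7).
  3*X**2 ↦ 3·16·1·1 = 48
  -3*X*Y ↦ -3·4·5·1 = -60
  2*X*Z ↦ 2·4·1·3 = 24
  2*Y*Z ↦ 2·1·5·3 = 30
  Z**2 ↦ 1·1·1·9 = 9
Sum: F(4, 5, 3) = (48) + (-60) + (24) + (30) + (9) = 51.
Reducing mod 7: 51 ≡ 2 (mod 7).
Since F(a, b, c) ≡ 2 ≠ 0 (mod 7), P does NOT lie on the curve.


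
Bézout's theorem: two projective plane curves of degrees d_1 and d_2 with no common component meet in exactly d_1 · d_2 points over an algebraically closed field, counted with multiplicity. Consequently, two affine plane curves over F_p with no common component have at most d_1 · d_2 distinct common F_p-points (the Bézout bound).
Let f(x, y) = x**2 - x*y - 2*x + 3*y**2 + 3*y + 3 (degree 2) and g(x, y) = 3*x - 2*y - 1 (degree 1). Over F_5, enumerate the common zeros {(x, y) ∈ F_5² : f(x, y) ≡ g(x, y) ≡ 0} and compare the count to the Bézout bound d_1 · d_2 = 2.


Common zeros: {(4, 3)}; count = 1; Bézout bound = 2.

deg(f) = 2, deg(g) = 1, so Bézout bound = 2.
Scan x ∈ F_5. For each x, list the y ∈ F_5 with f(x, y) ≡ 0 and those with g(x, y) ≡ 0 (mod 5); the common zeros in that column are the intersection.
  x = 0: f ≡ 0 at y ∈ ∅; g ≡ 0 at y ∈ {2}; common: ∅.
  x = 1: f ≡ 0 at y ∈ {3}; g ≡ 0 at y ∈ {1}; common: ∅.
  x = 2: f ≡ 0 at y ∈ {4}; g ≡ 0 at y ∈ {0}; common: ∅.
  x = 3: f ≡ 0 at y ∈ ∅; g ≡ 0 at y ∈ {4}; common: ∅.
  x = 4: f ≡ 0 at y ∈ {3, 4}; g ≡ 0 at y ∈ {3}; common: {3}.
Collecting: common zeros = {(4, 3)}, so the count is 1.
Comparison with the Bézout bound: 1 ≤ 2 = deg(f)·deg(g), as expected for curves with no common component (the affine F_5-count falls short of the bound because intersections may lie at infinity, over extension fields, or carry multiplicity).


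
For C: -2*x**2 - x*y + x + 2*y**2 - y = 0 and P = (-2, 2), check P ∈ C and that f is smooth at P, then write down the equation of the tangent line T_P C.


Tangent line at P: 7*x + 9*y - 4 = 0.

Step 1: f(-2, 2) = 0, so P lies on C.
Step 2: partial derivatives
  f_x(x, y) = -4*x - y + 1, f_y(x, y) = -x + 4*y - 1.
  f_x(P) = 7, f_y(P) = 9 (gradient nonzero, so P is smooth).
Step 3: tangent line at P: 7·(x − -2) + 9·(y − 2) = 0.
Expanding: 7*x + 9*y - 4 = 0.


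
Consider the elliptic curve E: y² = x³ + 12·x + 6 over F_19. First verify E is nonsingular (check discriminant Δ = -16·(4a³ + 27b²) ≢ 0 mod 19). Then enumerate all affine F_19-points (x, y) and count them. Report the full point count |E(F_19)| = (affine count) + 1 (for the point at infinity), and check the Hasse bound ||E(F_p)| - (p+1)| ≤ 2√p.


Affine points = {(0, 5), (0, 14), (1, 0), (2, 0), (4, 2), (4, 17), (5, 1), (5, 18), (6, 3), (6, 16), (8, 5), (8, 14), (9, 8), (9, 11), (10, 9), (10, 10), (11, 5), (11, 14), (12, 4), (12, 15), (14, 7), (14, 12), (16, 0)}; affine count = 23; |E(F_19)| = 24.

Discriminant check: Δ ∝ 4a³ + 27b² = 4·12³ + 27·6² = 4·1728 + 27·36 ≡ 18 (mod 19). Nonzero ⇒ E is nonsingular.
For each x ∈ F_19, compute rhs = x³ + 12·x + 6 mod 19, then count y ∈ F_19 with y² ≡ rhs.
  x = 0: rhs = 6, matching y values: 5, 14 (2 points).
  x = 1: rhs = 0, matching y values: 0 (1 points).
  x = 2: rhs = 0, matching y values: 0 (1 points).
  x = 3: rhs = 12, matching y values: none (0 points).
  x = 4: rhs = 4, matching y values: 2, 17 (2 points).
  x = 5: rhs = 1, matching y values: 1, 18 (2 points).
  x = 6: rhs = 9, matching y values: 3, 16 (2 points).
  x = 7: rhs = 15, matching y values: none (0 points).
  x = 8: rhs = 6, matching y values: 5, 14 (2 points).
  x = 9: rhs = 7, matching y values: 8, 11 (2 points).
  x = 10: rhs = 5, matching y values: 9, 10 (2 points).
  x = 11: rhs = 6, matching y values: 5, 14 (2 points).
  x = 12: rhs = 16, matching y values: 4, 15 (2 points).
  x = 13: rhs = 3, matching y values: none (0 points).
  x = 14: rhs = 11, matching y values: 7, 12 (2 points).
  x = 15: rhs = 8, matching y values: none (0 points).
  x = 16: rhs = 0, matching y values: 0 (1 points).
  x = 17: rhs = 12, matching y values: none (0 points).
  x = 18: rhs = 12, matching y values: none (0 points).
Total affine count: 23.
Full point count |E(F_19)| = 23 + 1 = 24.
Hasse bound: |24 − (19+1)| = |4| = 4 ≤ 2√19 ≈ 8.7178 ✓.


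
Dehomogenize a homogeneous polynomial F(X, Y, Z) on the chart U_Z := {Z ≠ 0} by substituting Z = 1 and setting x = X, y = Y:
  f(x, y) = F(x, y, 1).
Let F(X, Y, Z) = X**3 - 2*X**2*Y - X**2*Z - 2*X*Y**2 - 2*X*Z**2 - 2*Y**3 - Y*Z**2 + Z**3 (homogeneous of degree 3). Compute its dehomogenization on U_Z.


f(x, y) = x**3 - 2*x**2*y - x**2 - 2*x*y**2 - 2*x - 2*y**3 - y + 1

On U_Z we set Z = 1. Each monomial c·X^i·Y^j·Z^k in F becomes c·x^i·y^j·1^k = c·x^i·y^j.
Substituting Z = 1: F(X, Y, 1) = x**3 - 2*x**2*y - x**2 - 2*x*y**2 - 2*x - 2*y**3 - y + 1.
Note: deg(f) ≤ deg(F) = 3; strict inequality happens when F is divisible by Z (lost terms).


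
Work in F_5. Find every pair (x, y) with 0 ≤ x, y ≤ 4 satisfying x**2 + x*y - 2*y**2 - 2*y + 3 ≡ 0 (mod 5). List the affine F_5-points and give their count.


Affine F_5-points: {(2, 1), (2, 4), (4, 2), (4, 4)}; count = 4.

For each of the 25 pairs (x, y) ∈ F_5², evaluate f(x, y) mod 5. Record the zeros.
  x = 0: [0↦3, 1↦4, 2↦1, 3↦4, 4↦3]  zeros at y ∈ ∅
  x = 1: [0↦4, 1↦1, 2↦4, 3↦3, 4↦3]  zeros at y ∈ ∅
  x = 2: [0↦2, 1↦0, 2↦4, 3↦4, 4↦0]  zeros at y ∈ {1, 4}
  x = 3: [0↦2, 1↦1, 2↦1, 3↦2, 4↦4]  zeros at y ∈ ∅
  x = 4: [0↦4, 1↦4, 2↦0, 3↦2, 4↦0]  zeros at y ∈ {2, 4}
Collecting zeros: affine points = {(2, 1), (2, 4), (4, 2), (4, 4)}.
Total count |C(F_5)_aff| = 4.


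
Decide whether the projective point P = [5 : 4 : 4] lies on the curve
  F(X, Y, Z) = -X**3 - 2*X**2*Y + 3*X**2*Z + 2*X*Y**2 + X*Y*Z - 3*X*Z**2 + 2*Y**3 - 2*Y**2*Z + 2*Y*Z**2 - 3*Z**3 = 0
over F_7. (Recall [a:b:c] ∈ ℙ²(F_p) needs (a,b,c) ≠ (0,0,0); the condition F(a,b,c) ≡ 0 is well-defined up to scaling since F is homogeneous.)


F(5,4,4) ≡ 2 (mod 7); P is NOT on the curve.

Evaluate F(5, 4, 4) term-by-term (mod 7).
  -X**3 ↦ -1·125·1·1 = -125
  -2*X**2*Y ↦ -2·25·4·1 = -200
  3*X**2*Z ↦ 3·25·1·4 = 300
  2*X*Y**2 ↦ 2·5·16·1 = 160
  X*Y*Z ↦ 1·5·4·4 = 80
  -3*X*Z**2 ↦ -3·5·1·16 = -240
  2*Y**3 ↦ 2·1·64·1 = 128
  -2*Y**2*Z ↦ -2·1·16·4 = -128
  2*Y*Z**2 ↦ 2·1·4·16 = 128
  -3*Z**3 ↦ -3·1·1·64 = -192
Sum: F(5, 4, 4) = (-125) + (-200) + (300) + (160) + (80) + (-240) + (128) + (-128) + (128) + (-192) = -89.
Reducing mod 7: -89 ≡ 2 (mod 7).
Since F(a, b, c) ≡ 2 ≠ 0 (mod 7), P does NOT lie on the curve.


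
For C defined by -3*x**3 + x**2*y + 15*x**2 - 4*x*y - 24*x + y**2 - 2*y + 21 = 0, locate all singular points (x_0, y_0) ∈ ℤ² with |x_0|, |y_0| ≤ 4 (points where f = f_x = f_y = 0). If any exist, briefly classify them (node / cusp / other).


Singular points: {(2, 3)}; classification: cusp.

Compute partial derivatives:
  f_x = -9*x**2 + 2*x*y + 30*x - 4*y - 24.
  f_y = x**2 - 4*x + 2*y - 2.
Scan x_0 ∈ {−4, ..., 4}. For each x_0, f_y(x_0, y) is a polynomial in y; find its integer roots y ∈ {−4, ..., 4}, then test f_x and f at those candidates.
  x = -4: f_y(-4, y) = 2*y + 30; no integer root y with |y| ≤ 4.
  x = -3: f_y(-3, y) = 2*y + 19; no integer root y with |y| ≤ 4.
  x = -2: f_y(-2, y) = 2*y + 10; no integer root y with |y| ≤ 4.
  x = -1: f_y(-1, y) = 2*y + 3; no integer root y with |y| ≤ 4.
  x = 0: f_y(0, y) = 2*y - 2; vanishes at y ∈ {1}. (0, 1): f_x = -28 ≠ 0.
  x = 1: f_y(1, y) = 2*y - 5; no integer root y with |y| ≤ 4.
  x = 2: f_y(2, y) = 2*y - 6; vanishes at y ∈ {3}. (2, 3): f_x = 0, f = 0 — SINGULAR.
  x = 3: f_y(3, y) = 2*y - 5; no integer root y with |y| ≤ 4.
  x = 4: f_y(4, y) = 2*y - 2; vanishes at y ∈ {1}. (4, 1): f_x = -44 ≠ 0.
Only singular point on the grid: (2, 3).
Classify: substitute x = 2 + u, y = 3 + v and expand: f = -3*u**3 + u**2*v + v**2.
No constant or linear terms (consistent with a singular point). Quadratic part: v**2. Cubic part: -3*u**3 + u**2*v.
The quadratic part v**2 is a perfect square, so there is a single (double) tangent line v = 0, i.e. y = 3. Restricting the cubic part to that line (v = 0) leaves -3*u**3 ≠ 0, so f is not divisible by v and the branch is v² ≈ 3*u**3 to lowest order — this is a cusp.
Classification: cusp.


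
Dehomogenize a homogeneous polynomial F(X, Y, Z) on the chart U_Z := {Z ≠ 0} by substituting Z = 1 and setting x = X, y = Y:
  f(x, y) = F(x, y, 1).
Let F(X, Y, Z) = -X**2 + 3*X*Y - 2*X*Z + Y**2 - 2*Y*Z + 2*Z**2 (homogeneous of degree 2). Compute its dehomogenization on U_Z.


f(x, y) = -x**2 + 3*x*y - 2*x + y**2 - 2*y + 2

On U_Z we set Z = 1. Each monomial c·X^i·Y^j·Z^k in F becomes c·x^i·y^j·1^k = c·x^i·y^j.
Substituting Z = 1: F(X, Y, 1) = -x**2 + 3*x*y - 2*x + y**2 - 2*y + 2.
Note: deg(f) ≤ deg(F) = 2; strict inequality happens when F is divisible by Z (lost terms).


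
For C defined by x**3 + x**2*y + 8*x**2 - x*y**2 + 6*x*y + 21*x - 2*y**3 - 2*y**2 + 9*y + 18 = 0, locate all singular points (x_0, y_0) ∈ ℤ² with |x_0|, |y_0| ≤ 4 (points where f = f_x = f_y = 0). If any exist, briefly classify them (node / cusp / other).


Singular points: {(-3, 0)}; classification: node.

Compute partial derivatives:
  f_x = 3*x**2 + 2*x*y + 16*x - y**2 + 6*y + 21.
  f_y = x**2 - 2*x*y + 6*x - 6*y**2 - 4*y + 9.
Scan x_0 ∈ {−4, ..., 4}. For each x_0, f_y(x_0, y) is a polynomial in y; find its integer roots y ∈ {−4, ..., 4}, then test f_x and f at those candidates.
  x = -4: f_y(-4, y) = -6*y**2 + 4*y + 1; no integer root y with |y| ≤ 4.
  x = -3: f_y(-3, y) = -6*y**2 + 2*y; vanishes at y ∈ {0}. (-3, 0): f_x = 0, f = 0 — SINGULAR.
  x = -2: f_y(-2, y) = 1 - 6*y**2; no integer root y with |y| ≤ 4.
  x = -1: f_y(-1, y) = -6*y**2 - 2*y + 4; vanishes at y ∈ {-1}. (-1, -1): f_x = 3 ≠ 0.
  x = 0: f_y(0, y) = -6*y**2 - 4*y + 9; no integer root y with |y| ≤ 4.
  x = 1: f_y(1, y) = -6*y**2 - 6*y + 16; no integer root y with |y| ≤ 4.
  x = 2: f_y(2, y) = -6*y**2 - 8*y + 25; no integer root y with |y| ≤ 4.
  x = 3: f_y(3, y) = -6*y**2 - 10*y + 36; no integer root y with |y| ≤ 4.
  x = 4: f_y(4, y) = -6*y**2 - 12*y + 49; no integer root y with |y| ≤ 4.
Only singular point on the grid: (-3, 0).
Classify: substitute x = -3 + u, y = 0 + v and expand: f = u**3 + u**2*v - u**2 - u*v**2 - 2*v**3 + v**2.
No constant or linear terms (consistent with a singular point). Quadratic part: -u**2 + v**2. Cubic part: u**3 + u**2*v - u*v**2 - 2*v**3.
The quadratic part v**2 - u**2 = (v − u)(v + u) splits into two distinct linear factors, so there are two distinct tangent lines y − 0 = ±(x − -3) — this is a node (ordinary double point).
Classification: node.


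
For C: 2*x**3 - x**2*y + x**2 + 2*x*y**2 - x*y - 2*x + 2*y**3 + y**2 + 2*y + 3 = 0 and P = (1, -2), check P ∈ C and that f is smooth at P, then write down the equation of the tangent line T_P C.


Tangent line at P: 20*x + 12*y + 4 = 0.

Step 1: f(1, -2) = 0, so P lies on C.
Step 2: partial derivatives
  f_x(x, y) = 6*x**2 - 2*x*y + 2*x + 2*y**2 - y - 2, f_y(x, y) = -x**2 + 4*x*y - x + 6*y**2 + 2*y + 2.
  f_x(P) = 20, f_y(P) = 12 (gradient nonzero, so P is smooth).
Step 3: tangent line at P: 20·(x − 1) + 12·(y − -2) = 0.
Expanding: 20*x + 12*y + 4 = 0.


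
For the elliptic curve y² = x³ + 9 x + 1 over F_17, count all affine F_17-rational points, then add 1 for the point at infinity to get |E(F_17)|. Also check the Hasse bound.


Affine points = {(0, 1), (0, 16), (3, 2), (3, 15), (4, 4), (4, 13), (5, 1), (5, 16), (6, 4), (6, 13), (7, 4), (7, 13), (12, 1), (12, 16), (14, 7), (14, 10), (15, 3), (15, 14), (16, 5), (16, 12)}; affine count = 20; |E(F_17)| = 21.

Discriminant check: Δ ∝ 4a³ + 27b² = 4·9³ + 27·1² = 4·729 + 27·1 ≡ 2 (mod 17). Nonzero ⇒ E is nonsingular.
For each x ∈ F_17, compute rhs = x³ + 9·x + 1 mod 17, then count y ∈ F_17 with y² ≡ rhs.
  x = 0: rhs = 1, matching y values: 1, 16 (2 points).
  x = 1: rhs = 11, matching y values: none (0 points).
  x = 2: rhs = 10, matching y values: none (0 points).
  x = 3: rhs = 4, matching y values: 2, 15 (2 points).
  x = 4: rhs = 16, matching y values: 4, 13 (2 points).
  x = 5: rhs = 1, matching y values: 1, 16 (2 points).
  x = 6: rhs = 16, matching y values: 4, 13 (2 points).
  x = 7: rhs = 16, matching y values: 4, 13 (2 points).
  x = 8: rhs = 7, matching y values: none (0 points).
  x = 9: rhs = 12, matching y values: none (0 points).
  x = 10: rhs = 3, matching y values: none (0 points).
  x = 11: rhs = 3, matching y values: none (0 points).
  x = 12: rhs = 1, matching y values: 1, 16 (2 points).
  x = 13: rhs = 3, matching y values: none (0 points).
  x = 14: rhs = 15, matching y values: 7, 10 (2 points).
  x = 15: rhs = 9, matching y values: 3, 14 (2 points).
  x = 16: rhs = 8, matching y values: 5, 12 (2 points).
Total affine count: 20.
Full point count |E(F_17)| = 20 + 1 = 21.
Hasse bound: |21 − (17+1)| = |3| = 3 ≤ 2√17 ≈ 8.2462 ✓.


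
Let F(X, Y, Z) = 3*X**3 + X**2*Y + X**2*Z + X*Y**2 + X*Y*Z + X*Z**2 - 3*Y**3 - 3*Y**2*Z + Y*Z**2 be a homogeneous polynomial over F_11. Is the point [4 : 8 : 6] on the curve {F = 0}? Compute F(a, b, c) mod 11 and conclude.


F(4,8,6) ≡ 5 (mod 11); P is NOT on the curve.

Evaluate F(4, 8, 6) term-by-term (mod 11).
  3*X**3 ↦ 3·64·1·1 = 192
  X**2*Y ↦ 1·16·8·1 = 128
  X**2*Z ↦ 1·16·1·6 = 96
  X*Y**2 ↦ 1·4·64·1 = 256
  X*Y*Z ↦ 1·4·8·6 = 192
  X*Z**2 ↦ 1·4·1·36 = 144
  -3*Y**3 ↦ -3·1·512·1 = -1536
  -3*Y**2*Z ↦ -3·1·64·6 = -1152
  Y*Z**2 ↦ 1·1·8·36 = 288
Sum: F(4, 8, 6) = (192) + (128) + (96) + (256) + (192) + (144) + (-1536) + (-1152) + (288) = -1392.
Reducing mod 11: -1392 ≡ 5 (mod 11).
Since F(a, b, c) ≡ 5 ≠ 0 (mod 11), P does NOT lie on the curve.


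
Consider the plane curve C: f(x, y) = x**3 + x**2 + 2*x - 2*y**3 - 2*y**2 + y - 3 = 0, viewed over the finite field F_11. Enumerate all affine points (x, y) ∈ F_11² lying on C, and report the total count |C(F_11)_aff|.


Affine F_11-points: {(1, 10), (2, 4), (5, 1), (5, 3), (5, 6), (7, 7), (9, 0), (9, 2), (9, 8)}; count = 9.

For each of the 121 pairs (x, y) ∈ F_11², evaluate f(x, y) mod 11. Record the zeros.
  x = 0: [0↦8, 1↦5, 2↦8, 3↦5, 4↦6, 5↦10, 6↦5, 7↦1, 8↦8, 9↦3, 10↦7]  zeros at y ∈ ∅
  x = 1: [0↦1, 1↦9, 2↦1, 3↦9, 4↦10, 5↦3, 6↦9, 7↦5, 8↦1, 9↦7, 10↦0]  zeros at y ∈ {10}
  x = 2: [0↦2, 1↦10, 2↦2, 3↦10, 4↦0, 5↦4, 6↦10, 7↦6, 8↦2, 9↦8, 10↦1]  zeros at y ∈ {4}
  x = 3: [0↦6, 1↦3, 2↦6, 3↦3, 4↦4, 5↦8, 6↦3, 7↦10, 8↦6, 9↦1, 10↦5]  zeros at y ∈ ∅
  x = 4: [0↦8, 1↦5, 2↦8, 3↦5, 4↦6, 5↦10, 6↦5, 7↦1, 8↦8, 9↦3, 10↦7]  zeros at y ∈ ∅
  x = 5: [0↦3, 1↦0, 2↦3, 3↦0, 4↦1, 5↦5, 6↦0, 7↦7, 8↦3, 9↦9, 10↦2]  zeros at y ∈ {1, 3, 6}
  x = 6: [0↦8, 1↦5, 2↦8, 3↦5, 4↦6, 5↦10, 6↦5, 7↦1, 8↦8, 9↦3, 10↦7]  zeros at y ∈ ∅
  x = 7: [0↦7, 1↦4, 2↦7, 3↦4, 4↦5, 5↦9, 6↦4, 7↦0, 8↦7, 9↦2, 10↦6]  zeros at y ∈ {7}
  x = 8: [0↦6, 1↦3, 2↦6, 3↦3, 4↦4, 5↦8, 6↦3, 7↦10, 8↦6, 9↦1, 10↦5]  zeros at y ∈ ∅
  x = 9: [0↦0, 1↦8, 2↦0, 3↦8, 4↦9, 5↦2, 6↦8, 7↦4, 8↦0, 9↦6, 10↦10]  zeros at y ∈ {0, 2, 8}
  x = 10: [0↦6, 1↦3, 2↦6, 3↦3, 4↦4, 5↦8, 6↦3, 7↦10, 8↦6, 9↦1, 10↦5]  zeros at y ∈ ∅
Collecting zeros: affine points = {(1, 10), (2, 4), (5, 1), (5, 3), (5, 6), (7, 7), (9, 0), (9, 2), (9, 8)}.
Total count |C(F_11)_aff| = 9.


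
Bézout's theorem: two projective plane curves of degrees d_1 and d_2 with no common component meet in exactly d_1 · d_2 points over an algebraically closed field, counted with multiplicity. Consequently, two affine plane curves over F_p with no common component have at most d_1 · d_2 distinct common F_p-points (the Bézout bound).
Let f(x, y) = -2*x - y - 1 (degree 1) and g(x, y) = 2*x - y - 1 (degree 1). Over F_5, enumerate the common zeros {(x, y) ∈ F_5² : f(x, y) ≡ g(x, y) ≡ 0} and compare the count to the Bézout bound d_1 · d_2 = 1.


Common zeros: {(0, 4)}; count = 1; Bézout bound = 1.

deg(f) = 1, deg(g) = 1, so Bézout bound = 1.
Scan x ∈ F_5. For each x, list the y ∈ F_5 with f(x, y) ≡ 0 and those with g(x, y) ≡ 0 (mod 5); the common zeros in that column are the intersection.
  x = 0: f ≡ 0 at y ∈ {4}; g ≡ 0 at y ∈ {4}; common: {4}.
  x = 1: f ≡ 0 at y ∈ {2}; g ≡ 0 at y ∈ {1}; common: ∅.
  x = 2: f ≡ 0 at y ∈ {0}; g ≡ 0 at y ∈ {3}; common: ∅.
  x = 3: f ≡ 0 at y ∈ {3}; g ≡ 0 at y ∈ {0}; common: ∅.
  x = 4: f ≡ 0 at y ∈ {1}; g ≡ 0 at y ∈ {2}; common: ∅.
Collecting: common zeros = {(0, 4)}, so the count is 1.
Comparison with the Bézout bound: 1 ≤ 1 = deg(f)·deg(g), as expected for curves with no common component (the bound is attained).


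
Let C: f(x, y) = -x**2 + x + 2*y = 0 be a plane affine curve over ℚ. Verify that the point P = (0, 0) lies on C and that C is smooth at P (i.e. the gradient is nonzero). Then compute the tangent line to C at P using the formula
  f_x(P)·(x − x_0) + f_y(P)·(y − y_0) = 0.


Tangent line at P: x + 2*y = 0.

Step 1: f(0, 0) = 0, so P lies on C.
Step 2: partial derivatives
  f_x(x, y) = 1 - 2*x, f_y(x, y) = 2.
  f_x(P) = 1, f_y(P) = 2 (gradient nonzero, so P is smooth).
Step 3: tangent line at P: 1·(x − 0) + 2·(y − 0) = 0.
Expanding: x + 2*y = 0.


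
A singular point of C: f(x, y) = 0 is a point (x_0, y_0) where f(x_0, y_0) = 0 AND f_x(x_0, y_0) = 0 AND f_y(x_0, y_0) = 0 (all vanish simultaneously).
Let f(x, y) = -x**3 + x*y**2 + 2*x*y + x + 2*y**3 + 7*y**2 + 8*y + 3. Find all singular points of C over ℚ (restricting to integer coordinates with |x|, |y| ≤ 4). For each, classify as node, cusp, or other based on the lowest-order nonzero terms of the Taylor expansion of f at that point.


Singular points: {(0, -1)}; classification: cusp.

Compute partial derivatives:
  f_x = -3*x**2 + y**2 + 2*y + 1.
  f_y = 2*x*y + 2*x + 6*y**2 + 14*y + 8.
Scan x_0 ∈ {−4, ..., 4}. For each x_0, f_y(x_0, y) is a polynomial in y; find its integer roots y ∈ {−4, ..., 4}, then test f_x and f at those candidates.
  x = -4: f_y(-4, y) = 6*y**2 + 6*y; vanishes at y ∈ {-1, 0}. (-4, -1): f_x = -48 ≠ 0; (-4, 0): f_x = -47 ≠ 0.
  x = -3: f_y(-3, y) = 6*y**2 + 8*y + 2; vanishes at y ∈ {-1}. (-3, -1): f_x = -27 ≠ 0.
  x = -2: f_y(-2, y) = 6*y**2 + 10*y + 4; vanishes at y ∈ {-1}. (-2, -1): f_x = -12 ≠ 0.
  x = -1: f_y(-1, y) = 6*y**2 + 12*y + 6; vanishes at y ∈ {-1}. (-1, -1): f_x = -3 ≠ 0.
  x = 0: f_y(0, y) = 6*y**2 + 14*y + 8; vanishes at y ∈ {-1}. (0, -1): f_x = 0, f = 0 — SINGULAR.
  x = 1: f_y(1, y) = 6*y**2 + 16*y + 10; vanishes at y ∈ {-1}. (1, -1): f_x = -3 ≠ 0.
  x = 2: f_y(2, y) = 6*y**2 + 18*y + 12; vanishes at y ∈ {-2, -1}. (2, -2): f_x = -11 ≠ 0; (2, -1): f_x = -12 ≠ 0.
  x = 3: f_y(3, y) = 6*y**2 + 20*y + 14; vanishes at y ∈ {-1}. (3, -1): f_x = -27 ≠ 0.
  x = 4: f_y(4, y) = 6*y**2 + 22*y + 16; vanishes at y ∈ {-1}. (4, -1): f_x = -48 ≠ 0.
Only singular point on the grid: (0, -1).
Classify: substitute x = 0 + u, y = -1 + v and expand: f = -u**3 + u*v**2 + 2*v**3 + v**2.
No constant or linear terms (consistent with a singular point). Quadratic part: v**2. Cubic part: -u**3 + u*v**2 + 2*v**3.
The quadratic part v**2 is a perfect square, so there is a single (double) tangent line v = 0, i.e. y = -1. Restricting the cubic part to that line (v = 0) leaves -u**3 ≠ 0, so f is not divisible by v and the branch is v² ≈ u**3 to lowest order — this is a cusp.
Classification: cusp.


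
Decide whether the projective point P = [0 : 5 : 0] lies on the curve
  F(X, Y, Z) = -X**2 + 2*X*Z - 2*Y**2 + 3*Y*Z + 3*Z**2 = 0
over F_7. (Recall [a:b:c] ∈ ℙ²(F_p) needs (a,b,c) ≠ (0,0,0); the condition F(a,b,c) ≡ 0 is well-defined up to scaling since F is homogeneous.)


F(0,5,0) ≡ 6 (mod 7); P is NOT on the curve.

Evaluate F(0, 5, 0) term-by-term (mod 7).
  -X**2 ↦ -1·0·1·1 = 0
  2*X*Z ↦ 2·0·1·0 = 0
  -2*Y**2 ↦ -2·1·25·1 = -50
  3*Y*Z ↦ 3·1·5·0 = 0
  3*Z**2 ↦ 3·1·1·0 = 0
Sum: F(0, 5, 0) = (0) + (0) + (-50) + (0) + (0) = -50.
Reducing mod 7: -50 ≡ 6 (mod 7).
Since F(a, b, c) ≡ 6 ≠ 0 (mod 7), P does NOT lie on the curve.


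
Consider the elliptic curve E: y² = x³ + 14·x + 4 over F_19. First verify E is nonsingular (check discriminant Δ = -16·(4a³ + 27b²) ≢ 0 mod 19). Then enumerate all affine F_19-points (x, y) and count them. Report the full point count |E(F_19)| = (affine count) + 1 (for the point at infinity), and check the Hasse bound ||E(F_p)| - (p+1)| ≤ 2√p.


Affine points = {(0, 2), (0, 17), (1, 0), (3, 4), (3, 15), (5, 3), (5, 16), (6, 0), (8, 1), (8, 18), (9, 2), (9, 17), (10, 2), (10, 17), (11, 8), (11, 11), (12, 0), (15, 6), (15, 13), (16, 7), (16, 12), (17, 5), (17, 14)}; affine count = 23; |E(F_19)| = 24.

Discriminant check: Δ ∝ 4a³ + 27b² = 4·14³ + 27·4² = 4·2744 + 27·16 ≡ 8 (mod 19). Nonzero ⇒ E is nonsingular.
For each x ∈ F_19, compute rhs = x³ + 14·x + 4 mod 19, then count y ∈ F_19 with y² ≡ rhs.
  x = 0: rhs = 4, matching y values: 2, 17 (2 points).
  x = 1: rhs = 0, matching y values: 0 (1 points).
  x = 2: rhs = 2, matching y values: none (0 points).
  x = 3: rhs = 16, matching y values: 4, 15 (2 points).
  x = 4: rhs = 10, matching y values: none (0 points).
  x = 5: rhs = 9, matching y values: 3, 16 (2 points).
  x = 6: rhs = 0, matching y values: 0 (1 points).
  x = 7: rhs = 8, matching y values: none (0 points).
  x = 8: rhs = 1, matching y values: 1, 18 (2 points).
  x = 9: rhs = 4, matching y values: 2, 17 (2 points).
  x = 10: rhs = 4, matching y values: 2, 17 (2 points).
  x = 11: rhs = 7, matching y values: 8, 11 (2 points).
  x = 12: rhs = 0, matching y values: 0 (1 points).
  x = 13: rhs = 8, matching y values: none (0 points).
  x = 14: rhs = 18, matching y values: none (0 points).
  x = 15: rhs = 17, matching y values: 6, 13 (2 points).
  x = 16: rhs = 11, matching y values: 7, 12 (2 points).
  x = 17: rhs = 6, matching y values: 5, 14 (2 points).
  x = 18: rhs = 8, matching y values: none (0 points).
Total affine count: 23.
Full point count |E(F_19)| = 23 + 1 = 24.
Hasse bound: |24 − (19+1)| = |4| = 4 ≤ 2√19 ≈ 8.7178 ✓.


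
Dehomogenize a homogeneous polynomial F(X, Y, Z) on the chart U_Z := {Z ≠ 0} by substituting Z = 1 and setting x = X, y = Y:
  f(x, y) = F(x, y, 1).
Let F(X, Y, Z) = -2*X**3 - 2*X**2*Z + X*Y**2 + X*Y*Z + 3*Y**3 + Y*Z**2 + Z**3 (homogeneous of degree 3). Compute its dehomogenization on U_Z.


f(x, y) = -2*x**3 - 2*x**2 + x*y**2 + x*y + 3*y**3 + y + 1

On U_Z we set Z = 1. Each monomial c·X^i·Y^j·Z^k in F becomes c·x^i·y^j·1^k = c·x^i·y^j.
Substituting Z = 1: F(X, Y, 1) = -2*x**3 - 2*x**2 + x*y**2 + x*y + 3*y**3 + y + 1.
Note: deg(f) ≤ deg(F) = 3; strict inequality happens when F is divisible by Z (lost terms).


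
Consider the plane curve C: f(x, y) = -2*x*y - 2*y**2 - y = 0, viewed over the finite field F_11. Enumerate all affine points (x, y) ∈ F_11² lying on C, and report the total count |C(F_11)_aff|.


Affine F_11-points: {(0, 0), (0, 5), (1, 0), (1, 4), (2, 0), (2, 3), (3, 0), (3, 2), (4, 0), (4, 1), (5, 0), (6, 0), (6, 10), (7, 0), (7, 9), (8, 0), (8, 8), (9, 0), (9, 7), (10, 0), (10, 6)}; count = 21.

For each of the 121 pairs (x, y) ∈ F_11², evaluate f(x, y) mod 11. Record the zeros.
  x = 0: [0↦0, 1↦8, 2↦1, 3↦1, 4↦8, 5↦0, 6↦10, 7↦5, 8↦7, 9↦5, 10↦10]  zeros at y ∈ {0, 5}
  x = 1: [0↦0, 1↦6, 2↦8, 3↦6, 4↦0, 5↦1, 6↦9, 7↦2, 8↦2, 9↦9, 10↦1]  zeros at y ∈ {0, 4}
  x = 2: [0↦0, 1↦4, 2↦4, 3↦0, 4↦3, 5↦2, 6↦8, 7↦10, 8↦8, 9↦2, 10↦3]  zeros at y ∈ {0, 3}
  x = 3: [0↦0, 1↦2, 2↦0, 3↦5, 4↦6, 5↦3, 6↦7, 7↦7, 8↦3, 9↦6, 10↦5]  zeros at y ∈ {0, 2}
  x = 4: [0↦0, 1↦0, 2↦7, 3↦10, 4↦9, 5↦4, 6↦6, 7↦4, 8↦9, 9↦10, 10↦7]  zeros at y ∈ {0, 1}
  x = 5: [0↦0, 1↦9, 2↦3, 3↦4, 4↦1, 5↦5, 6↦5, 7↦1, 8↦4, 9↦3, 10↦9]  zeros at y ∈ {0}
  x = 6: [0↦0, 1↦7, 2↦10, 3↦9, 4↦4, 5↦6, 6↦4, 7↦9, 8↦10, 9↦7, 10↦0]  zeros at y ∈ {0, 10}
  x = 7: [0↦0, 1↦5, 2↦6, 3↦3, 4↦7, 5↦7, 6↦3, 7↦6, 8↦5, 9↦0, 10↦2]  zeros at y ∈ {0, 9}
  x = 8: [0↦0, 1↦3, 2↦2, 3↦8, 4↦10, 5↦8, 6↦2, 7↦3, 8↦0, 9↦4, 10↦4]  zeros at y ∈ {0, 8}
  x = 9: [0↦0, 1↦1, 2↦9, 3↦2, 4↦2, 5↦9, 6↦1, 7↦0, 8↦6, 9↦8, 10↦6]  zeros at y ∈ {0, 7}
  x = 10: [0↦0, 1↦10, 2↦5, 3↦7, 4↦5, 5↦10, 6↦0, 7↦8, 8↦1, 9↦1, 10↦8]  zeros at y ∈ {0, 6}
Collecting zeros: affine points = {(0, 0), (0, 5), (1, 0), (1, 4), (2, 0), (2, 3), (3, 0), (3, 2), (4, 0), (4, 1), (5, 0), (6, 0), (6, 10), (7, 0), (7, 9), (8, 0), (8, 8), (9, 0), (9, 7), (10, 0), (10, 6)}.
Total count |C(F_11)_aff| = 21.
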